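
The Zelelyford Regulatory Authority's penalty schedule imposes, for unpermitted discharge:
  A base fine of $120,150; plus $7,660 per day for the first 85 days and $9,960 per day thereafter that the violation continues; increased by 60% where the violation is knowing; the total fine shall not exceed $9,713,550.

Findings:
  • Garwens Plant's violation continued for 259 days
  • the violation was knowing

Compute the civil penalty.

First 85 days: 85 × $7,660 = $651,100
Remaining days: (259 − 85) × $9,960 = $1,733,040
Per-day component: $651,100 + $1,733,040 = $2,384,140
Base plus per-day: $120,150 + $2,384,140 = $2,504,290
Enhancement: 60% of $2,504,290 = $1,502,574
Enhanced fine: $2,504,290 + $1,502,574 = $4,006,864
Cap at $9,713,550: $4,006,864 is within the cap, no reduction.

Civil penalty: $4,006,864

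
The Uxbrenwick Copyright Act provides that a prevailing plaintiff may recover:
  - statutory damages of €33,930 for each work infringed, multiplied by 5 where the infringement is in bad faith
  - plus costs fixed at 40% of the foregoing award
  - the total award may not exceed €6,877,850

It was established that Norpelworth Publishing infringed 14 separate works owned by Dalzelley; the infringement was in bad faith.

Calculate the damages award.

Statutory damages: 14 × €33,930 = €475,020
Multiplied by 5: 5 × €475,020 = €2,375,100
Costs: 40% of €2,375,100 = €950,040
Award plus costs: €2,375,100 + €950,040 = €3,325,140
Cap at €6,877,850: €3,325,140 is within the cap, no reduction.

€3,325,140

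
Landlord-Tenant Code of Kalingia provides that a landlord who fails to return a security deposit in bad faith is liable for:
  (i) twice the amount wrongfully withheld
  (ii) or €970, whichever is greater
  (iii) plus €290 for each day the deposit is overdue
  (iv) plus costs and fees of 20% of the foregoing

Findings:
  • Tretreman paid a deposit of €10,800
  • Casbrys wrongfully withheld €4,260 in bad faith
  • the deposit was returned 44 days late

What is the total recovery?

€25,536

Doubled: 2 × €4,260 = €8,520
Minimum €970: €8,520 meets the minimum, no increase.
Late-return penalty: 44 × €290 = €12,760
Damages plus late penalty: €8,520 + €12,760 = €21,280
Costs and fees: 20% of €21,280 = €4,256
Total recovery: €21,280 + €4,256 = €25,536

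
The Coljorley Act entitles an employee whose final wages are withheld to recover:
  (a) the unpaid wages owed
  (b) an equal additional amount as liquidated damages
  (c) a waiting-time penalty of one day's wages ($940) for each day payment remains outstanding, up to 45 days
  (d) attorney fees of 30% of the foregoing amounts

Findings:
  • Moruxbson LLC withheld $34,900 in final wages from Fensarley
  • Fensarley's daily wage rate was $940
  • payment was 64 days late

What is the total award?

$145,730

Liquidated damages (equal amount): $34,900
Penalty days: min(64, 45) = 45
Waiting-time penalty: 45 × $940 = $42,300
Subtotal: $34,900 + $34,900 + $42,300 = $112,100
Attorney fees: 30% of $112,100 = $33,630
Total award: $112,100 + $33,630 = $145,730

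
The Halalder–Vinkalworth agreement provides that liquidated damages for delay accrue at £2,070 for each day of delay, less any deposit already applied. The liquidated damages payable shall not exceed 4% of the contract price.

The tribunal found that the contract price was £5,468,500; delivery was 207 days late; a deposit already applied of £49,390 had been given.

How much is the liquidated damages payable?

Per-day damages: 207 × £2,070 = £428,490
Less deposit already applied: £428,490 − £49,390 = £379,100
Cap: 4% of £5,468,500 = £218,740
Cap at £218,740: £379,100 exceeds the cap → £218,740

Liquidated damages: £218,740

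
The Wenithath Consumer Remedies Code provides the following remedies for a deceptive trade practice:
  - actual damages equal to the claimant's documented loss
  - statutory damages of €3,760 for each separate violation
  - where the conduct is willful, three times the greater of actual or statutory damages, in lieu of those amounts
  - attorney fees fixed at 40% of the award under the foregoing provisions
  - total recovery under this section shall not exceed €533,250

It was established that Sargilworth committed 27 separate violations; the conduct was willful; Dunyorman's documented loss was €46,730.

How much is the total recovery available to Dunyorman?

Statutory damages: 27 × €3,760 = €101,520
Greater of actual damages (€46,730) or statutory damages (€101,520): €101,520
Trebled: 3 × €101,520 = €304,560
Attorney fees: 40% of €304,560 = €121,824
Total before cap: €304,560 + €121,824 = €426,384
Cap at €533,250: €426,384 is within the cap, no reduction.

€426,384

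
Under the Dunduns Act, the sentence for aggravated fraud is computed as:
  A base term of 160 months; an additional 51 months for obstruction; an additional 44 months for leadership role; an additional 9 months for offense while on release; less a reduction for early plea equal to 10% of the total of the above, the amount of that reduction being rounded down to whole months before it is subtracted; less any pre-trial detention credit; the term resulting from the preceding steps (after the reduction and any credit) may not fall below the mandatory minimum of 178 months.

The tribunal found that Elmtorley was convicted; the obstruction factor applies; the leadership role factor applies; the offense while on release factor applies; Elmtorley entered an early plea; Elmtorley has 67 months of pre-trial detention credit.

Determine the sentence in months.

Obstruction enhancement: +51 months
Leadership role enhancement: +44 months
Offense while on release enhancement: +9 months
Adjusted term: 160 months + 51 months + 44 months + 9 months = 264 months
Early plea reduction: 10% of 264 months = 26 months (rounded down)
After reduction: 264 − 26 = 238 months
Less pre-trial detention credit: 238 months − 67 months = 171 months
Minimum 178 months: 171 months is below the minimum → 178 months

178 months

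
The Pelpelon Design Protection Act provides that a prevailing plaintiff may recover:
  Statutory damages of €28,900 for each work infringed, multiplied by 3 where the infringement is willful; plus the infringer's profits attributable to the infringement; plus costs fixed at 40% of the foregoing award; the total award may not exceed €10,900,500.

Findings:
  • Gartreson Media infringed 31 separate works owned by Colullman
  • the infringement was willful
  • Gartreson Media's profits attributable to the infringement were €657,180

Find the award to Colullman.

Award: €4,682,832

Statutory damages: 31 × €28,900 = €895,900
Trebled: 3 × €895,900 = €2,687,700
Combined award: €2,687,700 + €657,180 = €3,344,880
Costs: 40% of €3,344,880 = €1,337,952
Award plus costs: €3,344,880 + €1,337,952 = €4,682,832
Cap at €10,900,500: €4,682,832 is within the cap, no reduction.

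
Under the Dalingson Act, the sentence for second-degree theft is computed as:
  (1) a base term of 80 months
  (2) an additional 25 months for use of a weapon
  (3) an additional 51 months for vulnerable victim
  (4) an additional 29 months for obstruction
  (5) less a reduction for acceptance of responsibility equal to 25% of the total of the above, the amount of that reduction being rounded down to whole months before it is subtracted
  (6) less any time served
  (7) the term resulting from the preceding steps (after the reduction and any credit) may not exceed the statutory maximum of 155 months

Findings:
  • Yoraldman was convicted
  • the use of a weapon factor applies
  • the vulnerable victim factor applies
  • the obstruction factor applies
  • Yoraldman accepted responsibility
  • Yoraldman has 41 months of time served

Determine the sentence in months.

98 months

Use of a weapon enhancement: +25 months
Vulnerable victim enhancement: +51 months
Obstruction enhancement: +29 months
Adjusted term: 80 months + 25 months + 51 months + 29 months = 185 months
Acceptance of responsibility reduction: 25% of 185 months = 46 months (rounded down)
After reduction: 185 − 46 = 139 months
Less time served: 139 months − 41 months = 98 months
Cap at 155 months: 98 months is within the cap, no reduction.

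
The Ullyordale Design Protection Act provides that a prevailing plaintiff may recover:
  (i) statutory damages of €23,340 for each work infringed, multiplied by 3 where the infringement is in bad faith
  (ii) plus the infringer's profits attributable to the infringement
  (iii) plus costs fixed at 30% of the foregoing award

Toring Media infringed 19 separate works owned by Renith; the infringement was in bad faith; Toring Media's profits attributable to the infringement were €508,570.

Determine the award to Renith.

€2,390,635

Statutory damages: 19 × €23,340 = €443,460
Trebled: 3 × €443,460 = €1,330,380
Combined award: €1,330,380 + €508,570 = €1,838,950
Costs: 30% of €1,838,950 = €551,685
Award plus costs: €1,838,950 + €551,685 = €2,390,635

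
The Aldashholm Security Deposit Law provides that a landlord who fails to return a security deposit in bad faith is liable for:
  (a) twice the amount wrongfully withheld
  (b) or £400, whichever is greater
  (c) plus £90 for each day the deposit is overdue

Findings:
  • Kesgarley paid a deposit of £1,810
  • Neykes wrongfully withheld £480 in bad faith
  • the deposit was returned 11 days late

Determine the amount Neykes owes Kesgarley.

Doubled: 2 × £480 = £960
Minimum £400: £960 meets the minimum, no increase.
Late-return penalty: 11 × £90 = £990
Damages plus late penalty: £960 + £990 = £1,950

£1,950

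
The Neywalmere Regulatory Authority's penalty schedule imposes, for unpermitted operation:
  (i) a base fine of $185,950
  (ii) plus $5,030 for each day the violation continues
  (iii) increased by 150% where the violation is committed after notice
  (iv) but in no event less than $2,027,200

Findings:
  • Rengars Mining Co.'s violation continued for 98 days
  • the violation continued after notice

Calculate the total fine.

Per-day component: 98 × $5,030 = $492,940
Base plus per-day: $185,950 + $492,940 = $678,890
Enhancement: 150% of $678,890 = $1,018,335
Enhanced fine: $678,890 + $1,018,335 = $1,697,225
Minimum $2,027,200: $1,697,225 is below the minimum → $2,027,200

$2,027,200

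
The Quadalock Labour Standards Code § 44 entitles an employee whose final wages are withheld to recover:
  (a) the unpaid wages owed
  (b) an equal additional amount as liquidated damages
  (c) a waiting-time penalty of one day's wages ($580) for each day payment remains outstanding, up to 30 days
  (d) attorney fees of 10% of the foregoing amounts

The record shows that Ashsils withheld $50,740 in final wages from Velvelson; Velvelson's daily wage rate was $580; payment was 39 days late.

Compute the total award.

$130,768

Liquidated damages (equal amount): $50,740
Penalty days: min(39, 30) = 30
Waiting-time penalty: 30 × $580 = $17,400
Subtotal: $50,740 + $50,740 + $17,400 = $118,880
Attorney fees: 10% of $118,880 = $11,888
Total award: $118,880 + $11,888 = $130,768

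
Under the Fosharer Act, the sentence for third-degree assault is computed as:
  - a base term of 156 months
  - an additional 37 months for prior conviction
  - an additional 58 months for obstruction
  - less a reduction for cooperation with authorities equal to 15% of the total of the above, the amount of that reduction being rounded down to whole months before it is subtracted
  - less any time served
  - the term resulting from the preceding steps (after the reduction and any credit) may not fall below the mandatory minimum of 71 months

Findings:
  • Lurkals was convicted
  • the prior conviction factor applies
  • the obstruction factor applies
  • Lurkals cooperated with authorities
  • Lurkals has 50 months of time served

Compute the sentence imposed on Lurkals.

Prior conviction enhancement: +37 months
Obstruction enhancement: +58 months
Adjusted term: 156 months + 37 months + 58 months = 251 months
Cooperation with authorities reduction: 15% of 251 months = 37 months (rounded down)
After reduction: 251 − 37 = 214 months
Less time served: 214 months − 50 months = 164 months
Minimum 71 months: 164 months meets the minimum, no increase.

164 months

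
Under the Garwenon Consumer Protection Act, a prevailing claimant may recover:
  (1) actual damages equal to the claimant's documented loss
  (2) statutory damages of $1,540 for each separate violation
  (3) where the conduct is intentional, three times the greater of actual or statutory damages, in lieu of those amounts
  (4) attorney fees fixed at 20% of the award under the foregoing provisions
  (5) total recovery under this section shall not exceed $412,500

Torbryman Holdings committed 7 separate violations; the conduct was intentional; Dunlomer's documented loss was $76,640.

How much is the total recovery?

Statutory damages: 7 × $1,540 = $10,780
Greater of actual damages ($76,640) or statutory damages ($10,780): $76,640
Trebled: 3 × $76,640 = $229,920
Attorney fees: 20% of $229,920 = $45,984
Total before cap: $229,920 + $45,984 = $275,904
Cap at $412,500: $275,904 is within the cap, no reduction.

$275,904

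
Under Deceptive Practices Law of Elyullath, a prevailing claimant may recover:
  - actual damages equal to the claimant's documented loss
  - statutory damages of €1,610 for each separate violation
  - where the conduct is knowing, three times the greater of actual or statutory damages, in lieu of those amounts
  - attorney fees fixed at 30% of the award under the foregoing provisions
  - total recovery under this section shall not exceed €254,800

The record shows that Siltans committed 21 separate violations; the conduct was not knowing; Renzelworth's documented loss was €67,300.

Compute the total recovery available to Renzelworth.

Statutory damages: 21 × €1,610 = €33,810
Conduct not knowing: the in-lieu enhancement does not apply.
Actual plus statutory damages: €67,300 + €33,810 = €101,110
Attorney fees: 30% of €101,110 = €30,333
Total before cap: €101,110 + €30,333 = €131,443
Cap at €254,800: €131,443 is within the cap, no reduction.

€131,443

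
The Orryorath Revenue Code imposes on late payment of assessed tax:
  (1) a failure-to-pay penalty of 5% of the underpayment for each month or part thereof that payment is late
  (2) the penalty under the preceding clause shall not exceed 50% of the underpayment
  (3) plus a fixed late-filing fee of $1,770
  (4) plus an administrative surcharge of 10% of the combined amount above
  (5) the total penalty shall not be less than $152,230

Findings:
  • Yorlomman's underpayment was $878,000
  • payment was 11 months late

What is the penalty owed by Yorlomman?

$484,847

Accrued rate: 5% × 11 = 55%, capped at 50% → 50%
Failure-to-pay penalty: 50% of $878,000 = $439,000
Penalty before surcharge: $439,000 + $1,770 = $440,770
Administrative surcharge: 10% of $440,770 = $44,077
Total penalty: $440,770 + $44,077 = $484,847
Minimum $152,230: $484,847 meets the minimum, no increase.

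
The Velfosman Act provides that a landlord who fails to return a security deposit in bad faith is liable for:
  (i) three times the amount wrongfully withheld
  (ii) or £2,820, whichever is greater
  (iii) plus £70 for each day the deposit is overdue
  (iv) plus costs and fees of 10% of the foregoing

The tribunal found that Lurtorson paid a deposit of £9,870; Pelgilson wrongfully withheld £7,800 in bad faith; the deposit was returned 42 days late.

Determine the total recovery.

Trebled: 3 × £7,800 = £23,400
Minimum £2,820: £23,400 meets the minimum, no increase.
Late-return penalty: 42 × £70 = £2,940
Damages plus late penalty: £23,400 + £2,940 = £26,340
Costs and fees: 10% of £26,340 = £2,634
Total recovery: £26,340 + £2,634 = £28,974

£28,974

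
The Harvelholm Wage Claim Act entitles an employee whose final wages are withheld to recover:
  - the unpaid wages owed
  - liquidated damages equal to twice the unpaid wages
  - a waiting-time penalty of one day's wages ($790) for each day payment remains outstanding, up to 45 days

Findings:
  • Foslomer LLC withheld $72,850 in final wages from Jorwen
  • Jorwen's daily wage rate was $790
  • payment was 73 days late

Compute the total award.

Doubled: 2 × $72,850 = $145,700
Penalty days: min(73, 45) = 45
Waiting-time penalty: 45 × $790 = $35,550
Total award: $72,850 + $145,700 + $35,550 = $254,100

$254,100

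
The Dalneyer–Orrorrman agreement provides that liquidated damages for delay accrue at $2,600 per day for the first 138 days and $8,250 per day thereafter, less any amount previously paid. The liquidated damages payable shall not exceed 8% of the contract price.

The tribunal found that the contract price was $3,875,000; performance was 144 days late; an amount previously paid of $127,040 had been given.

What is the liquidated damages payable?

$281,260

First 138 days: 138 × $2,600 = $358,800
Remaining days: (144 − 138) × $8,250 = $49,500
Accrued per-day damages: $358,800 + $49,500 = $408,300
Less amount previously paid: $408,300 − $127,040 = $281,260
Cap: 8% of $3,875,000 = $310,000
Cap at $310,000: $281,260 is within the cap, no reduction.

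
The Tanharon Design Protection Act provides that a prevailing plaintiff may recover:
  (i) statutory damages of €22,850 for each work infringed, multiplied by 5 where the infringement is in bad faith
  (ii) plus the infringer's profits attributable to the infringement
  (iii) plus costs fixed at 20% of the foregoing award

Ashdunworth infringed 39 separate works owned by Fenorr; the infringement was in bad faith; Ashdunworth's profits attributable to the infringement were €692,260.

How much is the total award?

€6,177,612

Statutory damages: 39 × €22,850 = €891,150
Multiplied by 5: 5 × €891,150 = €4,455,750
Combined award: €4,455,750 + €692,260 = €5,148,010
Costs: 20% of €5,148,010 = €1,029,602
Award plus costs: €5,148,010 + €1,029,602 = €6,177,612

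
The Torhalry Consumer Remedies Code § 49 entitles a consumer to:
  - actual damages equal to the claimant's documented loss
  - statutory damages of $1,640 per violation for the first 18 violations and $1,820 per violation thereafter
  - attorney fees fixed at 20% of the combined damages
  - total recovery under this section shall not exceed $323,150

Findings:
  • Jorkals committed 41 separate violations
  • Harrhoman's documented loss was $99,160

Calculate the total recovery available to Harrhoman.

First 18 violations: 18 × $1,640 = $29,520
Remaining violations: (41 − 18) × $1,820 = $41,860
Statutory damages: $29,520 + $41,860 = $71,380
Combined damages: $99,160 + $71,380 = $170,540
Attorney fees: 20% of $170,540 = $34,108
Total before cap: $170,540 + $34,108 = $204,648
Cap at $323,150: $204,648 is within the cap, no reduction.

Total recovery: $204,648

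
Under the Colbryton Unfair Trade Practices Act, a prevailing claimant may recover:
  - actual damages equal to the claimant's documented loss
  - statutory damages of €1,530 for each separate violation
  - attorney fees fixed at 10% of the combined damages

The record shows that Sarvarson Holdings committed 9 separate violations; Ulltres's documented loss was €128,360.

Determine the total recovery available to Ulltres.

€156,343

Statutory damages: 9 × €1,530 = €13,770
Combined damages: €128,360 + €13,770 = €142,130
Attorney fees: 10% of €142,130 = €14,213
Total recovery: €142,130 + €14,213 = €156,343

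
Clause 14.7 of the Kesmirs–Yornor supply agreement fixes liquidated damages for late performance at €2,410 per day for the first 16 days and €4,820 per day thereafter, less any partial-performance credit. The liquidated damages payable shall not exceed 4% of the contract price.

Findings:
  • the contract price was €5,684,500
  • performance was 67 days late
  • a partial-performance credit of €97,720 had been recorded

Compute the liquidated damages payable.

€186,660

First 16 days: 16 × €2,410 = €38,560
Remaining days: (67 − 16) × €4,820 = €245,820
Accrued per-day damages: €38,560 + €245,820 = €284,380
Less partial-performance credit: €284,380 − €97,720 = €186,660
Cap: 4% of €5,684,500 = €227,380
Cap at €227,380: €186,660 is within the cap, no reduction.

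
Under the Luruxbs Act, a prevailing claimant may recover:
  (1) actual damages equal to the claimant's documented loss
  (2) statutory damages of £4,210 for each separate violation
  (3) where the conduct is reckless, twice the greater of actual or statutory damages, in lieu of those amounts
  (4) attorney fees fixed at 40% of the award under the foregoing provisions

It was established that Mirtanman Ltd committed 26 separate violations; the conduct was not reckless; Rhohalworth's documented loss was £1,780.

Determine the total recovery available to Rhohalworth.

Statutory damages: 26 × £4,210 = £109,460
Conduct not reckless: the in-lieu enhancement does not apply.
Actual plus statutory damages: £1,780 + £109,460 = £111,240
Attorney fees: 40% of £111,240 = £44,496
Total recovery: £111,240 + £44,496 = £155,736

£155,736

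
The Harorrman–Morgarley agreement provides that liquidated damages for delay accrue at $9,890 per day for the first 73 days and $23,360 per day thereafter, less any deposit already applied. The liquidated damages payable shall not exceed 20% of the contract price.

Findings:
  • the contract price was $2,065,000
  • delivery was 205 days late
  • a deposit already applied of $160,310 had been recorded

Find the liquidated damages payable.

Liquidated damages: $413,000

First 73 days: 73 × $9,890 = $721,970
Remaining days: (205 − 73) × $23,360 = $3,083,520
Accrued per-day damages: $721,970 + $3,083,520 = $3,805,490
Less deposit already applied: $3,805,490 − $160,310 = $3,645,180
Cap: 20% of $2,065,000 = $413,000
Cap at $413,000: $3,645,180 exceeds the cap → $413,000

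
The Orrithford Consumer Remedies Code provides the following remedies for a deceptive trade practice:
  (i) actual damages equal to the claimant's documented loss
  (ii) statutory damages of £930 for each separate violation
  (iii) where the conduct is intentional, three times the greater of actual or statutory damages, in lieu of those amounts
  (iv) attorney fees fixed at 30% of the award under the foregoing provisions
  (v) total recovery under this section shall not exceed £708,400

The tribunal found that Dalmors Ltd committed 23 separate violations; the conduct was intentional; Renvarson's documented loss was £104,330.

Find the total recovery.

Statutory damages: 23 × £930 = £21,390
Greater of actual damages (£104,330) or statutory damages (£21,390): £104,330
Trebled: 3 × £104,330 = £312,990
Attorney fees: 30% of £312,990 = £93,897
Total before cap: £312,990 + £93,897 = £406,887
Cap at £708,400: £406,887 is within the cap, no reduction.

£406,887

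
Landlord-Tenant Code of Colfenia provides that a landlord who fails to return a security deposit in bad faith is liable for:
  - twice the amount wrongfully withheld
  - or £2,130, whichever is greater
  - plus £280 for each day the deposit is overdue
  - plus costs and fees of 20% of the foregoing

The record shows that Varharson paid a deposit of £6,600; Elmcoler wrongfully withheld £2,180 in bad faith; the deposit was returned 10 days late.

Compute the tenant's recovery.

Doubled: 2 × £2,180 = £4,360
Minimum £2,130: £4,360 meets the minimum, no increase.
Late-return penalty: 10 × £280 = £2,800
Damages plus late penalty: £4,360 + £2,800 = £7,160
Costs and fees: 20% of £7,160 = £1,432
Total recovery: £7,160 + £1,432 = £8,592

£8,592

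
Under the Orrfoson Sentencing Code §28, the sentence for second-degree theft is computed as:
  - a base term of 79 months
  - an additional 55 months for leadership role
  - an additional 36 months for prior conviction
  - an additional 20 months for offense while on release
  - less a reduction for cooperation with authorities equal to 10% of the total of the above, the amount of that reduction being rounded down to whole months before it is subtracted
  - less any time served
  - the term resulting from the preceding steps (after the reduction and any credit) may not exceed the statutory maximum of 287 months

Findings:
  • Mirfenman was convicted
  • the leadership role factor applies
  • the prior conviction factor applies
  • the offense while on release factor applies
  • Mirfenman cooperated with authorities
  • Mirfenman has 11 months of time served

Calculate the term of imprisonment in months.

160 months

Leadership role enhancement: +55 months
Prior conviction enhancement: +36 months
Offense while on release enhancement: +20 months
Adjusted term: 79 months + 55 months + 36 months + 20 months = 190 months
Cooperation with authorities reduction: 10% of 190 months = 19 months (rounded down)
After reduction: 190 − 19 = 171 months
Less time served: 171 months − 11 months = 160 months
Cap at 287 months: 160 months is within the cap, no reduction.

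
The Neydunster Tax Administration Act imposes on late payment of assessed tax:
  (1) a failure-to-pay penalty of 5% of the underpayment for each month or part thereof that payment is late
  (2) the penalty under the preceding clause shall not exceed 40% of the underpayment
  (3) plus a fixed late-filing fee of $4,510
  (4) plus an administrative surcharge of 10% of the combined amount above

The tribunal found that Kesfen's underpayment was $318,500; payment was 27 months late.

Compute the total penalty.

$145,101

Accrued rate: 5% × 27 = 135%, capped at 40% → 40%
Failure-to-pay penalty: 40% of $318,500 = $127,400
Penalty before surcharge: $127,400 + $4,510 = $131,910
Administrative surcharge: 10% of $131,910 = $13,191
Total penalty: $131,910 + $13,191 = $145,101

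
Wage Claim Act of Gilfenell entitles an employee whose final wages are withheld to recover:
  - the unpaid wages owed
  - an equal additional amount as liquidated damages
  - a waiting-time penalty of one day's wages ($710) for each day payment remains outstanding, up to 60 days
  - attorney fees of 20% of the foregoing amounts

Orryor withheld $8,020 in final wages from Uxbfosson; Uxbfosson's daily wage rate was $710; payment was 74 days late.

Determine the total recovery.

$70,368

Liquidated damages (equal amount): $8,020
Penalty days: min(74, 60) = 60
Waiting-time penalty: 60 × $710 = $42,600
Subtotal: $8,020 + $8,020 + $42,600 = $58,640
Attorney fees: 20% of $58,640 = $11,728
Total award: $58,640 + $11,728 = $70,368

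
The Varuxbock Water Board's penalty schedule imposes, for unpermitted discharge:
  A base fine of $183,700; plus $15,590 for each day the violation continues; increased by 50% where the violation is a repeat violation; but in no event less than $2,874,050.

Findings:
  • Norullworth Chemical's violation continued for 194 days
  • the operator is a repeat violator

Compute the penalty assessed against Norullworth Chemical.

$4,812,240

Per-day component: 194 × $15,590 = $3,024,460
Base plus per-day: $183,700 + $3,024,460 = $3,208,160
Enhancement: 50% of $3,208,160 = $1,604,080
Enhanced fine: $3,208,160 + $1,604,080 = $4,812,240
Minimum $2,874,050: $4,812,240 meets the minimum, no increase.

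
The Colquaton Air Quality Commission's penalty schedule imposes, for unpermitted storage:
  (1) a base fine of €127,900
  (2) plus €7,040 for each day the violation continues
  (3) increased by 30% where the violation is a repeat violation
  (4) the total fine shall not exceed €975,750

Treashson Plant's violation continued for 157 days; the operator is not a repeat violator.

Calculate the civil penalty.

Per-day component: 157 × €7,040 = €1,105,280
Base plus per-day: €127,900 + €1,105,280 = €1,233,180
The operator is not a repeat violator: no 30% increase.
Cap at €975,750: €1,233,180 exceeds the cap → €975,750

€975,750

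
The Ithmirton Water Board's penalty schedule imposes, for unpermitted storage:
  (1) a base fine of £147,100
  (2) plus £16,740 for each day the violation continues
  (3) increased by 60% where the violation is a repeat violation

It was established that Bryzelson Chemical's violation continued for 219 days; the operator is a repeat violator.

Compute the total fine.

£6,101,056

Per-day component: 219 × £16,740 = £3,666,060
Base plus per-day: £147,100 + £3,666,060 = £3,813,160
Enhancement: 60% of £3,813,160 = £2,287,896
Enhanced fine: £3,813,160 + £2,287,896 = £6,101,056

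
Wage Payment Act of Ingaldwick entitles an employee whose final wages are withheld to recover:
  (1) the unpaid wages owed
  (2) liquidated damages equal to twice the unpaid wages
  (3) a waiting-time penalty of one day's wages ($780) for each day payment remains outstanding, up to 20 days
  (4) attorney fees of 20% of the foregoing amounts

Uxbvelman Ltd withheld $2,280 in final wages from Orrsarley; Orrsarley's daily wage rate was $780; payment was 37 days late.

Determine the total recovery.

Doubled: 2 × $2,280 = $4,560
Penalty days: min(37, 20) = 20
Waiting-time penalty: 20 × $780 = $15,600
Subtotal: $2,280 + $4,560 + $15,600 = $22,440
Attorney fees: 20% of $22,440 = $4,488
Total award: $22,440 + $4,488 = $26,928

$26,928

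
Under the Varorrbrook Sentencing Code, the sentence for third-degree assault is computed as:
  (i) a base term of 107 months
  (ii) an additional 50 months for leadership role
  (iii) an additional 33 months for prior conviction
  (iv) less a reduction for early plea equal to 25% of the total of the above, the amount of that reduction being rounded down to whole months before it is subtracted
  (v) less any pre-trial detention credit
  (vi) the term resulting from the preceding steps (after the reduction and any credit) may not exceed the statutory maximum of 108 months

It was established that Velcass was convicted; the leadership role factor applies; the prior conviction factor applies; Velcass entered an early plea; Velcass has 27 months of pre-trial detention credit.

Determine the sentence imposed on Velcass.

108 months

Leadership role enhancement: +50 months
Prior conviction enhancement: +33 months
Adjusted term: 107 months + 50 months + 33 months = 190 months
Early plea reduction: 25% of 190 months = 47 months (rounded down)
After reduction: 190 − 47 = 143 months
Less pre-trial detention credit: 143 months − 27 months = 116 months
Cap at 108 months: 116 months exceeds the cap → 108 months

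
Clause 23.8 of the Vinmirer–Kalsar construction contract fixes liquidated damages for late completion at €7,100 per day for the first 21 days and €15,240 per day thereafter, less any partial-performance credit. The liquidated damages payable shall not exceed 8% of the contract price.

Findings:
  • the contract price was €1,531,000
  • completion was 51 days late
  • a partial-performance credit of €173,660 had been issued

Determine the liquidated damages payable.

First 21 days: 21 × €7,100 = €149,100
Remaining days: (51 − 21) × €15,240 = €457,200
Accrued per-day damages: €149,100 + €457,200 = €606,300
Less partial-performance credit: €606,300 − €173,660 = €432,640
Cap: 8% of €1,531,000 = €122,480
Cap at €122,480: €432,640 exceeds the cap → €122,480

Liquidated damages: €122,480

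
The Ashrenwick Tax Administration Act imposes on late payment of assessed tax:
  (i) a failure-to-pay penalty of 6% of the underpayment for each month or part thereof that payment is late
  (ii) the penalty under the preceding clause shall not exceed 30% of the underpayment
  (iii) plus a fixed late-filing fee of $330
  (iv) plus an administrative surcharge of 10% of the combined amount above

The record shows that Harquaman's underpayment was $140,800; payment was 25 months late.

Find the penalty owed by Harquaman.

Penalty: $46,827

Accrued rate: 6% × 25 = 150%, capped at 30% → 30%
Failure-to-pay penalty: 30% of $140,800 = $42,240
Penalty before surcharge: $42,240 + $330 = $42,570
Administrative surcharge: 10% of $42,570 = $4,257
Total penalty: $42,570 + $4,257 = $46,827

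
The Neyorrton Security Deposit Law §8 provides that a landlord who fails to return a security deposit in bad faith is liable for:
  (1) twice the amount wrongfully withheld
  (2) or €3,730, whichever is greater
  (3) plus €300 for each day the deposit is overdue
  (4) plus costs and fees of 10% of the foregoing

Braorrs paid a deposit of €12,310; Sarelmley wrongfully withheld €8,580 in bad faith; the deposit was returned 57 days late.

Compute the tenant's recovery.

Doubled: 2 × €8,580 = €17,160
Minimum €3,730: €17,160 meets the minimum, no increase.
Late-return penalty: 57 × €300 = €17,100
Damages plus late penalty: €17,160 + €17,100 = €34,260
Costs and fees: 10% of €34,260 = €3,426
Total recovery: €34,260 + €3,426 = €37,686

€37,686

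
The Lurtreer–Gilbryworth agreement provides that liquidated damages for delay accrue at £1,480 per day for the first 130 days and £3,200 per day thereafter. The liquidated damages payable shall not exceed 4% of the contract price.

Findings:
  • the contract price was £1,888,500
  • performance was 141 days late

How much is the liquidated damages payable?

£75,540

First 130 days: 130 × £1,480 = £192,400
Remaining days: (141 − 130) × £3,200 = £35,200
Accrued per-day damages: £192,400 + £35,200 = £227,600
Cap: 4% of £1,888,500 = £75,540
Cap at £75,540: £227,600 exceeds the cap → £75,540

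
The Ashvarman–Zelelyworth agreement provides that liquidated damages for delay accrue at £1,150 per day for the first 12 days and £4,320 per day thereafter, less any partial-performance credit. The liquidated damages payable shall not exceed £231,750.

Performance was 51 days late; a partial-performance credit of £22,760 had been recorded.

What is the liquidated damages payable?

£159,520

First 12 days: 12 × £1,150 = £13,800
Remaining days: (51 − 12) × £4,320 = £168,480
Accrued per-day damages: £13,800 + £168,480 = £182,280
Less partial-performance credit: £182,280 − £22,760 = £159,520
Cap at £231,750: £159,520 is within the cap, no reduction.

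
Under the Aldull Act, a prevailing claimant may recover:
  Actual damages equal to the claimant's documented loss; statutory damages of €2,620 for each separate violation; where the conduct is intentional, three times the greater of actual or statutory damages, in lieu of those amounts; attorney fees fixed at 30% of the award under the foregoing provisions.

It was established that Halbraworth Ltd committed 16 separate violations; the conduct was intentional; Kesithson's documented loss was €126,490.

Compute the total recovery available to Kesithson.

€493,311

Statutory damages: 16 × €2,620 = €41,920
Greater of actual damages (€126,490) or statutory damages (€41,920): €126,490
Trebled: 3 × €126,490 = €379,470
Attorney fees: 30% of €379,470 = €113,841
Total recovery: €379,470 + €113,841 = €493,311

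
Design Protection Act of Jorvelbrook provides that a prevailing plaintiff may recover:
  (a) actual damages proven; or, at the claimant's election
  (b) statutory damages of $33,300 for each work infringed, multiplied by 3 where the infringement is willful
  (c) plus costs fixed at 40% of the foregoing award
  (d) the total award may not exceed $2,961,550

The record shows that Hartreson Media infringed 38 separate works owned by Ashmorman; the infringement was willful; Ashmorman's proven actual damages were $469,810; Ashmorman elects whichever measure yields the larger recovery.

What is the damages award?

Statutory damages: 38 × $33,300 = $1,265,400
Trebled: 3 × $1,265,400 = $3,796,200
Greater of actual damages ($469,810) or enhanced statutory damages ($3,796,200): $3,796,200
Costs: 40% of $3,796,200 = $1,518,480
Award plus costs: $3,796,200 + $1,518,480 = $5,314,680
Cap at $2,961,550: $5,314,680 exceeds the cap → $2,961,550

$2,961,550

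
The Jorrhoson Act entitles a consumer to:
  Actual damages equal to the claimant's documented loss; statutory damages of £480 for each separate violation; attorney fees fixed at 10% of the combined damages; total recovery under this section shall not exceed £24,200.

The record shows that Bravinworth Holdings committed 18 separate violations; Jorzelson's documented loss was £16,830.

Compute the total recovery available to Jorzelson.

Statutory damages: 18 × £480 = £8,640
Combined damages: £16,830 + £8,640 = £25,470
Attorney fees: 10% of £25,470 = £2,547
Total before cap: £25,470 + £2,547 = £28,017
Cap at £24,200: £28,017 exceeds the cap → £24,200

£24,200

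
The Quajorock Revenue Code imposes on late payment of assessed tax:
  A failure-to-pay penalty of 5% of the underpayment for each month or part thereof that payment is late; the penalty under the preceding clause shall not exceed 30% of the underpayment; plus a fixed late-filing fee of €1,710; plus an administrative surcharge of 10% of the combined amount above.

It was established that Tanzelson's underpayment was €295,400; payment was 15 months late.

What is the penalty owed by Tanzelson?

€99,363

Accrued rate: 5% × 15 = 75%, capped at 30% → 30%
Failure-to-pay penalty: 30% of €295,400 = €88,620
Penalty before surcharge: €88,620 + €1,710 = €90,330
Administrative surcharge: 10% of €90,330 = €9,033
Total penalty: €90,330 + €9,033 = €99,363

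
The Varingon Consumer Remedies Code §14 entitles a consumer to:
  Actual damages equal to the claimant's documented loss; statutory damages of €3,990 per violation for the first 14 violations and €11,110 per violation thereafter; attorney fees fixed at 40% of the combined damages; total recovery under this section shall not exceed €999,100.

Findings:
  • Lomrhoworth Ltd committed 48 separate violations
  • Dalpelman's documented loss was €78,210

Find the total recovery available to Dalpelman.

€716,534

First 14 violations: 14 × €3,990 = €55,860
Remaining violations: (48 − 14) × €11,110 = €377,740
Statutory damages: €55,860 + €377,740 = €433,600
Combined damages: €78,210 + €433,600 = €511,810
Attorney fees: 40% of €511,810 = €204,724
Total before cap: €511,810 + €204,724 = €716,534
Cap at €999,100: €716,534 is within the cap, no reduction.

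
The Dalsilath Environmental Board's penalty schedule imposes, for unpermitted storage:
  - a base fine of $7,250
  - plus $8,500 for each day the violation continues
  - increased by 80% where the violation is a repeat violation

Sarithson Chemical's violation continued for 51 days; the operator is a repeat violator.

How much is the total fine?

$793,350

Per-day component: 51 × $8,500 = $433,500
Base plus per-day: $7,250 + $433,500 = $440,750
Enhancement: 80% of $440,750 = $352,600
Enhanced fine: $440,750 + $352,600 = $793,350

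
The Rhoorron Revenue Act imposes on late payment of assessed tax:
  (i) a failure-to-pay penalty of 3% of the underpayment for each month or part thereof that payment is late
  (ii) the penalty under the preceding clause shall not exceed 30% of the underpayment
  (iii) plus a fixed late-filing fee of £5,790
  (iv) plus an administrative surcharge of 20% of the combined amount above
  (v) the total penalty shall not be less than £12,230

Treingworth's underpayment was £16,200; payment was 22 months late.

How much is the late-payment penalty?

Accrued rate: 3% × 22 = 66%, capped at 30% → 30%
Failure-to-pay penalty: 30% of £16,200 = £4,860
Penalty before surcharge: £4,860 + £5,790 = £10,650
Administrative surcharge: 20% of £10,650 = £2,130
Total penalty: £10,650 + £2,130 = £12,780
Minimum £12,230: £12,780 meets the minimum, no increase.

£12,780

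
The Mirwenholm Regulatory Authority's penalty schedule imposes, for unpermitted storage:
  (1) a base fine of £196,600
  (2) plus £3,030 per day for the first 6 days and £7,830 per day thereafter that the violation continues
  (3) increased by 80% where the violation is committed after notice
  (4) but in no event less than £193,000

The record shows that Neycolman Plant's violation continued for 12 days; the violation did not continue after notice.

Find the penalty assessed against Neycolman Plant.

Civil penalty: £261,760

First 6 days: 6 × £3,030 = £18,180
Remaining days: (12 − 6) × £7,830 = £46,980
Per-day component: £18,180 + £46,980 = £65,160
Base plus per-day: £196,600 + £65,160 = £261,760
The violation did not continue after notice: no 80% increase.
Minimum £193,000: £261,760 meets the minimum, no increase.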